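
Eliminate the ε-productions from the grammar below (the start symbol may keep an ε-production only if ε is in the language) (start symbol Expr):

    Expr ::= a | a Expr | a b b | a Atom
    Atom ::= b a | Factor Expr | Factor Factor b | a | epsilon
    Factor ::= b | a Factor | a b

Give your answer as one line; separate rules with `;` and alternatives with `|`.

Expr ::= a | a Expr | a b b | a Atom; Atom ::= b a | Factor Expr | Factor Factor b | a; Factor ::= b | a Factor | a b

Nullable set = {Atom}.
ε ∉ L(G), so no ε-production is kept.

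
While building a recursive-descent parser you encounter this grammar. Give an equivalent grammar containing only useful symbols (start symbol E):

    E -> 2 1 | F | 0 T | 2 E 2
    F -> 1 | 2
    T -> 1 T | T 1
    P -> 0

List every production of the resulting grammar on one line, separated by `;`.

E -> 2 1 | F | 2 E 2; F -> 1 | 2

Generating nonterminals: {E, F, P}.
Reachable from E after that: {E, F}.
Removed useless symbols: {P, T} and every production mentioning them.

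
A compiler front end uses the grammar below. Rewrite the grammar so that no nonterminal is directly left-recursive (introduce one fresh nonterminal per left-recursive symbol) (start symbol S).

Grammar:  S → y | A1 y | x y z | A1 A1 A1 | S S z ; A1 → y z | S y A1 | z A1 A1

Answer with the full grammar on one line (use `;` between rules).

S → y S' | A1 y S' | x y z S' | A1 A1 A1 S'; A1 → y z | S y A1 | z A1 A1; S' → S z S' | ε

S is directly left-recursive.
For S: α = {S z}, β = {y, A1 y, x y z, A1 A1 A1}. Rewrite as S → β S' and S' → α S' | ε.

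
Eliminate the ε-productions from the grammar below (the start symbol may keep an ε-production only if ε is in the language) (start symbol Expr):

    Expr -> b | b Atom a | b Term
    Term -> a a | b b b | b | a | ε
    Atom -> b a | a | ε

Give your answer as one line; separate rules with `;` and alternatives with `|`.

Expr -> b | b Atom a | b a | b Term; Term -> a a | b b b | b | a; Atom -> b a | a

Nullable nonterminals: {Atom, Term}.
ε ∉ L(G), so no ε-production is kept.
Add the nullable-subset variants: Expr → b Atom a gives b Atom a | b a.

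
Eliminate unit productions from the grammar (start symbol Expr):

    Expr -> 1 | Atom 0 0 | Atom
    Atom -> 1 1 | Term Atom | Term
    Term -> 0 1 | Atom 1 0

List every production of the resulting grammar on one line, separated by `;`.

Unit pairs: Atom ⇒* {Term}; Expr ⇒* {Atom, Term}.
For every A with A ⇒* B via unit rules, add B's non-unit alternatives to A; then delete every rule of the form X → Y.

Expr -> 0 1 | Atom 1 0 | 1 1 | Term Atom | 1 | Atom 0 0; Atom -> 0 1 | Atom 1 0 | 1 1 | Term Atom; Term -> 0 1 | Atom 1 0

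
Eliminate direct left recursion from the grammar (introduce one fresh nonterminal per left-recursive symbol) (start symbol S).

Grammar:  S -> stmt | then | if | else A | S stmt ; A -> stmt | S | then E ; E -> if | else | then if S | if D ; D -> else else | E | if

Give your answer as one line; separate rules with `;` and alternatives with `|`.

S -> stmt S' | then S' | if S' | else A S'; A -> stmt | S | then E; E -> if | else | then if S | if D; D -> else else | E | if; S' -> stmt S' | epsilon

Directly left-recursive nonterminal: S.
For S: α = {stmt}, β = {stmt, then, if, else A}. Rewrite as S → β S' and S' → α S' | ε.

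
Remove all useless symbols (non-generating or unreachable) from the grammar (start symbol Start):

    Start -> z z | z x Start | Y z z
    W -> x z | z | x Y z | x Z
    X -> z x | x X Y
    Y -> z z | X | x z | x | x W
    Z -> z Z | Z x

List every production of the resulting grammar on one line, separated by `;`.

Start -> z z | z x Start | Y z z; W -> x z | z | x Y z; X -> z x | x X Y; Y -> z z | X | x z | x | x W

Generating nonterminals: {Start, W, X, Y}.
Reachable from Start after that: {Start, W, X, Y}.
Removed useless symbols: {Z} and every production mentioning them.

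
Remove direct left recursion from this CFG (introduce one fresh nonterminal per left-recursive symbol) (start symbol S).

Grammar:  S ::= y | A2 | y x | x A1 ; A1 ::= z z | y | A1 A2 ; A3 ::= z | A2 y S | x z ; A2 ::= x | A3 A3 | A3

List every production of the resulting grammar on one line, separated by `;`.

A1 is directly left-recursive.
For A1: α = {A2}, β = {z z, y}. Rewrite as A1 → β A1' and A1' → α A1' | ε.

S ::= y | A2 | y x | x A1; A1 ::= z z A1' | y A1'; A3 ::= z | A2 y S | x z; A2 ::= x | A3 A3 | A3; A1' ::= A2 A1' | ε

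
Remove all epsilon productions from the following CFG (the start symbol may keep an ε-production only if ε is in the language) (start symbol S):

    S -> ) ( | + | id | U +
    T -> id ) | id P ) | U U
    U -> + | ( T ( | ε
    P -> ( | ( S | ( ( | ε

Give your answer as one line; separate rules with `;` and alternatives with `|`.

S -> ) ( | + | id | U +; T -> id ) | id P ) | U U | U; U -> + | ( T ( | ( (; P -> ( | ( S | ( (

The nullable symbols are {P, T, U}.
ε ∉ L(G), so no ε-production is kept.
Add the nullable-subset variants: T → U U gives U U | U. U → ( T ( gives ( T ( | ( (.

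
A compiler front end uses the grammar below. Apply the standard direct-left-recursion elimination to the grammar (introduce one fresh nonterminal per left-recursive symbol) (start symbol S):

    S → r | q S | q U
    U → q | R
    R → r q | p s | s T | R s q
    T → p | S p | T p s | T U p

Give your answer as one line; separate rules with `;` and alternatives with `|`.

R, T are directly left-recursive.
For R: α = {s q}, β = {r q, p s, s T}. Rewrite as R → β R' and R' → α R' | ε.
For T: α = {p s, U p}, β = {p, S p}. Rewrite as T → β T' and T' → α T' | ε.

S → r | q S | q U; U → q | R; R → r q R' | p s R' | s T R'; T → p T' | S p T'; R' → s q R' | ε; T' → p s T' | U p T' | ε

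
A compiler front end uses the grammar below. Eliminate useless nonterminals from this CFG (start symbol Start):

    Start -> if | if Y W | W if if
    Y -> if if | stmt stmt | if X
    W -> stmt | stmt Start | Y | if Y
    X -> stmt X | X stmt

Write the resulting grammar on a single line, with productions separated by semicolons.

Start -> if | if Y W | W if if; Y -> if if | stmt stmt; W -> stmt | stmt Start | Y | if Y

Generating nonterminals: {Start, W, Y}.
Reachable from Start after that: {Start, W, Y}.
Removed useless symbols: {X} and every production mentioning them.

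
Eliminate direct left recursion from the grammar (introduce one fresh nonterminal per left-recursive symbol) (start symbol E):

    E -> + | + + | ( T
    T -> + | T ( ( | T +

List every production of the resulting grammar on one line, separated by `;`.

T is directly left-recursive.
For T: α = {( (, +}, β = {+}. Rewrite as T → β T' and T' → α T' | ε.

E -> + | + + | ( T; T -> + T'; T' -> ( ( T' | + T' | ε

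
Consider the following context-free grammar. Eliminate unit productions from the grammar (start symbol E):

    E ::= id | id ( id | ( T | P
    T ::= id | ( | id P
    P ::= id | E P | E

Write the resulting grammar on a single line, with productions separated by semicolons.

E ::= id | id ( id | ( T | E P; T ::= id | ( | id P; P ::= id | id ( id | ( T | E P

Unit pairs: E ⇒* {P}; P ⇒* {E}.
For each unit pair (A, B), copy every non-unit production of B to A, then drop all unit productions.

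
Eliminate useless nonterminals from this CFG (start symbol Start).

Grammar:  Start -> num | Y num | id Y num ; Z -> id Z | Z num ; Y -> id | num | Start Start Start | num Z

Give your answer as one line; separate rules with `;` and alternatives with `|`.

Start -> num | Y num | id Y num; Y -> id | num | Start Start Start

Generating nonterminals: {Start, Y}.
Reachable from Start after that: {Start, Y}.
Removed useless symbols: {Z} and every production mentioning them.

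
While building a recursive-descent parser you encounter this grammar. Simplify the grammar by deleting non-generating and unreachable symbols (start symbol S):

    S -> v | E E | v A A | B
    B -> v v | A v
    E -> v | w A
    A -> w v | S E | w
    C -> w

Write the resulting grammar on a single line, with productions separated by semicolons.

Generating nonterminals: {A, B, C, E, S}.
Reachable from S after that: {A, B, E, S}.
Removed useless symbols: {C} and every production mentioning them.

S -> v | E E | v A A | B; B -> v v | A v; E -> v | w A; A -> w v | S E | w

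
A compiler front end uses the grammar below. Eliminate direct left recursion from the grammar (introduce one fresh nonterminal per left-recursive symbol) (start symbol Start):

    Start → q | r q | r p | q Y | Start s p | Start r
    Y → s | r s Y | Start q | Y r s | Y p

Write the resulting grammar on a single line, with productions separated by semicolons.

Start, Y are directly left-recursive.
For Start: α = {s p, r}, β = {q, r q, r p, q Y}. Rewrite as Start → β Start1 and Start1 → α Start1 | ε.
For Y: α = {r s, p}, β = {s, r s Y, Start q}. Rewrite as Y → β Y1 and Y1 → α Y1 | ε.

Start → q Start1 | r q Start1 | r p Start1 | q Y Start1; Y → s Y1 | r s Y Y1 | Start q Y1; Start1 → s p Start1 | r Start1 | ε; Y1 → r s Y1 | p Y1 | ε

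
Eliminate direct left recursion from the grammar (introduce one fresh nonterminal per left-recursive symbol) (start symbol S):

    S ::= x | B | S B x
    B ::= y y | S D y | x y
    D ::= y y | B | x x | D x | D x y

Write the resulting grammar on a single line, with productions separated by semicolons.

Directly left-recursive nonterminals: S, D.
For S: α = {B x}, β = {x, B}. Rewrite as S → β S' and S' → α S' | ε.
For D: α = {x, x y}, β = {y y, B, x x}. Rewrite as D → β D' and D' → α D' | ε.

S ::= x S' | B S'; B ::= y y | S D y | x y; D ::= y y D' | B D' | x x D'; S' ::= B x S' | ε; D' ::= x D' | x y D' | ε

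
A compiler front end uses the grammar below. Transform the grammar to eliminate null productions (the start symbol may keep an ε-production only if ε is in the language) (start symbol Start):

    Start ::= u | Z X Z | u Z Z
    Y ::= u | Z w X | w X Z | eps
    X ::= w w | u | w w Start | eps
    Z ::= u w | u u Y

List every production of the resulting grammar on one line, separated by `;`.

Nullable set = {X, Y}.
ε ∉ L(G), so no ε-production is kept.
For each production, add variants omitting each subset of nullable occurrences: Start → Z X Z gives Z X Z | Z Z. Y → Z w X gives Z w X | Z w. Y → w X Z gives w X Z | w Z. Z → u u Y gives u u Y | u u.

Start ::= u | Z X Z | Z Z | u Z Z; Y ::= u | Z w X | Z w | w X Z | w Z; X ::= w w | u | w w Start; Z ::= u w | u u Y | u u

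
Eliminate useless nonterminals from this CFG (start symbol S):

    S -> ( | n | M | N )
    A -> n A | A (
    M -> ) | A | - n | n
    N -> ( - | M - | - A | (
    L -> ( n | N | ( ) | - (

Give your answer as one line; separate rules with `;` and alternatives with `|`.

Generating nonterminals: {L, M, N, S}.
Reachable from S after that: {M, N, S}.
Removed useless symbols: {A, L} and every production mentioning them.

S -> ( | n | M | N ); M -> ) | - n | n; N -> ( - | M - | (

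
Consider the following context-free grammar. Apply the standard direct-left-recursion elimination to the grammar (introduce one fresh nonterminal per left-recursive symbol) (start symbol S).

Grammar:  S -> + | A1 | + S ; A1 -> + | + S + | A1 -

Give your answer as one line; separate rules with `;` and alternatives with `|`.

A1 is directly left-recursive.
For A1: α = {-}, β = {+, + S +}. Rewrite as A1 → β A1' and A1' → α A1' | ε.

S -> + | A1 | + S; A1 -> + A1' | + S + A1'; A1' -> - A1' | ε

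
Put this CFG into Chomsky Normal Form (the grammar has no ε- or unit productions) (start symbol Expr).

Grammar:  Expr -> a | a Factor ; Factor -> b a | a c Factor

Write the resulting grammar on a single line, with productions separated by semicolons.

Introduce a nonterminal for each terminal appearing in a rule of length ≥ 2: X1 → a, X2 → b, X3 → c.
Binarize each right-hand side of length ≥ 3 by chaining fresh nonterminals (Y1, Y2, …): affected rules were Factor → X1 X3 Factor.

Expr -> a | X1 Factor; Factor -> X2 X1 | X1 Y1; X1 -> a; X2 -> b; X3 -> c; Y1 -> X3 Factor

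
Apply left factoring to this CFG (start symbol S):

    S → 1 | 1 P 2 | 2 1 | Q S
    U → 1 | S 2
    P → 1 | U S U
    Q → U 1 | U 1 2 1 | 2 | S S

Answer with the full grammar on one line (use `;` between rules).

S → 2 1 | Q S | 1 S'; U → 1 | S 2; P → 1 | U S U; Q → 2 | S S | U 1 Q'; S' → epsilon | P 2; Q' → epsilon | 2 1

S has alternatives sharing prefix '1': factor to S → 1 S' with S' → ε | P 2.
Q has alternatives sharing prefix 'U 1': factor to Q → U 1 Q' with Q' → ε | 2 1.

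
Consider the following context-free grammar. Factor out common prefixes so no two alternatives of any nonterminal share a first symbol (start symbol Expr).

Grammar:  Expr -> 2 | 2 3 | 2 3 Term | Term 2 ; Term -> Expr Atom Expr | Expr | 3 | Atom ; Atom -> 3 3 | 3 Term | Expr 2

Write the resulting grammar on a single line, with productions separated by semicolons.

Expr -> Term 2 | 2 Expr1; Term -> 3 | Atom | Expr Term1; Atom -> Expr 2 | 3 Atom1; Expr1 -> eps | 3 Expr11; Term1 -> Atom Expr | eps; Atom1 -> 3 | Term; Expr11 -> eps | Term

Expr has alternatives sharing prefix '2': factor to Expr → 2 Expr1 with Expr1 → ε | 3 | 3 Term.
Term has alternatives sharing prefix 'Expr': factor to Term → Expr Term1 with Term1 → Atom Expr | ε.
Atom has alternatives sharing prefix '3': factor to Atom → 3 Atom1 with Atom1 → 3 | Term.
Expr1 has alternatives sharing prefix '3': factor to Expr1 → 3 Expr11 with Expr11 → ε | Term.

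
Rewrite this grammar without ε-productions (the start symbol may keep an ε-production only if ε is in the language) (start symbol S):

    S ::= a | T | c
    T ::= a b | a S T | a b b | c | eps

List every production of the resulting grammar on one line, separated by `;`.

The nullable symbols are {S, T}.
ε ∈ L(G) since S is nullable, so keep S → ε.
Add the nullable-subset variants: T → a S T gives a S T | a S | a T | a.

S ::= a | T | c | eps; T ::= a b | a S T | a S | a T | a | a b b | c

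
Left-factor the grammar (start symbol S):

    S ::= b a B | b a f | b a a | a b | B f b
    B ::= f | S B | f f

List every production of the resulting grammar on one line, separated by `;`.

S has alternatives sharing prefix 'b a': factor to S → b a S' with S' → B | f | a.
B has alternatives sharing prefix 'f': factor to B → f B' with B' → ε | f.

S ::= a b | B f b | b a S'; B ::= S B | f B'; S' ::= B | f | a; B' ::= ε | f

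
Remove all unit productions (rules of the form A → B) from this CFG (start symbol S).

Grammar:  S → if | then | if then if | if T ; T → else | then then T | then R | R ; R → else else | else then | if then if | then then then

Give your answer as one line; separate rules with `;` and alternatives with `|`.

Unit pairs: T ⇒* {R}.
For every A with A ⇒* B via unit rules, add B's non-unit alternatives to A; then delete every rule of the form X → Y.

S → if | then | if then if | if T; T → else else | else then | if then if | then then then | else | then then T | then R; R → else else | else then | if then if | then then then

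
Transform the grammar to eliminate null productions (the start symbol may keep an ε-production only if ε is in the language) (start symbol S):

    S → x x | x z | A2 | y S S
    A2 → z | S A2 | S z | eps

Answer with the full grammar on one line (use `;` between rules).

The nullable symbols are {A2, S}.
ε ∈ L(G) since S is nullable, so keep S → ε.
Add the nullable-subset variants: S → y S S gives y S S | y S | y. A2 → S A2 gives S A2 | S.

S → x x | x z | A2 | y S S | y S | y | eps; A2 → z | S A2 | S | S z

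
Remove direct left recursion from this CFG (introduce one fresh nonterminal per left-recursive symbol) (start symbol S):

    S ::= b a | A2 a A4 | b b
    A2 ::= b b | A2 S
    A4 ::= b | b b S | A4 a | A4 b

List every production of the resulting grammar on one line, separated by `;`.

S ::= b a | A2 a A4 | b b; A2 ::= b b A2'; A4 ::= b A4' | b b S A4'; A2' ::= S A2' | ε; A4' ::= a A4' | b A4' | ε

Directly left-recursive nonterminals: A2, A4.
For A2: α = {S}, β = {b b}. Rewrite as A2 → β A2' and A2' → α A2' | ε.
For A4: α = {a, b}, β = {b, b b S}. Rewrite as A4 → β A4' and A4' → α A4' | ε.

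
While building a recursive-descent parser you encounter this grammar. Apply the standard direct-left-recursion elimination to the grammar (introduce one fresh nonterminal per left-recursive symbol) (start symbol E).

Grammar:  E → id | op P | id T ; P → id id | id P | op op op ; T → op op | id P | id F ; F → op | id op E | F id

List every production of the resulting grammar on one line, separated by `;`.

E → id | op P | id T; P → id id | id P | op op op; T → op op | id P | id F; F → op F' | id op E F'; F' → id F' | epsilon

Left recursion appears on F.
For F: α = {id}, β = {op, id op E}. Rewrite as F → β F' and F' → α F' | ε.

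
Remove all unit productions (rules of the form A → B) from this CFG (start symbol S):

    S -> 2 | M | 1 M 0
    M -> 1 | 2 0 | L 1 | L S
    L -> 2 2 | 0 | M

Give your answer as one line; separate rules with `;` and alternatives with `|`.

Unit pairs: L ⇒* {M}; S ⇒* {M}.
For every A with A ⇒* B via unit rules, add B's non-unit alternatives to A; then delete every rule of the form X → Y.

S -> 2 | 1 M 0 | 1 | 2 0 | L 1 | L S; M -> 1 | 2 0 | L 1 | L S; L -> 2 2 | 0 | 1 | 2 0 | L 1 | L S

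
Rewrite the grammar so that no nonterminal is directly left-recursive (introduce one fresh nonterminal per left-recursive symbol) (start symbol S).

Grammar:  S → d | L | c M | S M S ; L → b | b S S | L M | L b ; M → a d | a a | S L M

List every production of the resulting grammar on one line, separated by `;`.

Left recursion appears on S, L.
For S: α = {M S}, β = {d, L, c M}. Rewrite as S → β S' and S' → α S' | ε.
For L: α = {M, b}, β = {b, b S S}. Rewrite as L → β L' and L' → α L' | ε.

S → d S' | L S' | c M S'; L → b L' | b S S L'; M → a d | a a | S L M; S' → M S S' | epsilon; L' → M L' | b L' | epsilon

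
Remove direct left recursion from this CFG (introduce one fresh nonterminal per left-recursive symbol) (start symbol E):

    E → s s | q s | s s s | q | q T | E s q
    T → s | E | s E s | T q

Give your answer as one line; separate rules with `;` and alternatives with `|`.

E → s s E' | q s E' | s s s E' | q E' | q T E'; T → s T' | E T' | s E s T'; E' → s q E' | epsilon; T' → q T' | epsilon

E, T are directly left-recursive.
For E: α = {s q}, β = {s s, q s, s s s, q, q T}. Rewrite as E → β E' and E' → α E' | ε.
For T: α = {q}, β = {s, E, s E s}. Rewrite as T → β T' and T' → α T' | ε.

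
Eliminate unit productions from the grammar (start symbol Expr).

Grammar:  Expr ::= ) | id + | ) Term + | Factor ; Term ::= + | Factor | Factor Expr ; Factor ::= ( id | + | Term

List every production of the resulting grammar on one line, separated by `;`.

Expr ::= + | Factor Expr | ( id | ) | id + | ) Term +; Term ::= + | Factor Expr | ( id; Factor ::= + | Factor Expr | ( id

Unit pairs: Expr ⇒* {Factor, Term}; Factor ⇒* {Term}; Term ⇒* {Factor}.
For each unit pair (A, B), copy every non-unit production of B to A, then drop all unit productions.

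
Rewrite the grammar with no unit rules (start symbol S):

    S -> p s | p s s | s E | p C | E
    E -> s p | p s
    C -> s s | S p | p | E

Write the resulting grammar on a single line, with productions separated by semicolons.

S -> s p | p s | p s s | s E | p C; E -> s p | p s; C -> s p | p s | s s | S p | p

Unit pairs: C ⇒* {E}; S ⇒* {E}.
Replace each nonterminal's rules with the union of the non-unit rules of every nonterminal it unit-derives.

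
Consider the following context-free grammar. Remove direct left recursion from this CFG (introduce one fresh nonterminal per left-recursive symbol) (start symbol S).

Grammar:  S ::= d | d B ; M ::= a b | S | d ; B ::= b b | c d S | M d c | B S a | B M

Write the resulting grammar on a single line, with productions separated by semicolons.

S ::= d | d B; M ::= a b | S | d; B ::= b b B' | c d S B' | M d c B'; B' ::= S a B' | M B' | ε

Directly left-recursive nonterminal: B.
For B: α = {S a, M}, β = {b b, c d S, M d c}. Rewrite as B → β B' and B' → α B' | ε.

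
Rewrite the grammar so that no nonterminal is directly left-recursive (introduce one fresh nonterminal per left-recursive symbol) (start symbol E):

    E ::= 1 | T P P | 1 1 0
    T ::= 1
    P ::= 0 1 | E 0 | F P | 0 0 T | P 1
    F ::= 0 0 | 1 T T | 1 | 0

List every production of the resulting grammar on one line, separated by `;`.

Left recursion appears on P.
For P: α = {1}, β = {0 1, E 0, F P, 0 0 T}. Rewrite as P → β P' and P' → α P' | ε.

E ::= 1 | T P P | 1 1 0; T ::= 1; P ::= 0 1 P' | E 0 P' | F P P' | 0 0 T P'; F ::= 0 0 | 1 T T | 1 | 0; P' ::= 1 P' | ε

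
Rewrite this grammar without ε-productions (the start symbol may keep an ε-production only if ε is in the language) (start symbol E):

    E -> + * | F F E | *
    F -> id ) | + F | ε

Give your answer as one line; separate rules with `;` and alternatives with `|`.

E -> + * | F F E | F E | *; F -> id ) | + F | +

The nullable symbols are {F}.
ε ∉ L(G), so no ε-production is kept.
Expand every rule over subsets of its nullable positions: E → F F E gives F F E | F E. F → + F gives + F | +.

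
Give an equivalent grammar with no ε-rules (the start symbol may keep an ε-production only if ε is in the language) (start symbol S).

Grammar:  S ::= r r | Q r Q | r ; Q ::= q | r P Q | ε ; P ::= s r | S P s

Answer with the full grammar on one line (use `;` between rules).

S ::= r r | Q r Q | Q r | r Q | r; Q ::= q | r P Q | r P; P ::= s r | S P s

Nullable set = {Q}.
ε ∉ L(G), so no ε-production is kept.
Expand every rule over subsets of its nullable positions: S → Q r Q gives Q r Q | Q r | r Q | r. Q → r P Q gives r P Q | r P.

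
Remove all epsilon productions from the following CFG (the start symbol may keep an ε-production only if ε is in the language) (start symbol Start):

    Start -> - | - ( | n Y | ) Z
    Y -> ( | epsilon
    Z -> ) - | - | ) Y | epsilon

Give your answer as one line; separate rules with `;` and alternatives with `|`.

Start -> - | - ( | n Y | n | ) Z | ); Y -> (; Z -> ) - | - | ) Y | )

Nullable nonterminals: {Y, Z}.
ε ∉ L(G), so no ε-production is kept.
For each production, add variants omitting each subset of nullable occurrences: Start → n Y gives n Y | n. Start → ) Z gives ) Z | ). Z → ) Y gives ) Y | ).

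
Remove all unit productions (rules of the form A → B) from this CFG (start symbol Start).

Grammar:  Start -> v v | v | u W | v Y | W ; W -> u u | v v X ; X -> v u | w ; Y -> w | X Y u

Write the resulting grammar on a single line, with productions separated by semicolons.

Unit pairs: Start ⇒* {W}.
For each unit pair (A, B), copy every non-unit production of B to A, then drop all unit productions.

Start -> v v | v | u W | v Y | u u | v v X; W -> u u | v v X; X -> v u | w; Y -> w | X Y u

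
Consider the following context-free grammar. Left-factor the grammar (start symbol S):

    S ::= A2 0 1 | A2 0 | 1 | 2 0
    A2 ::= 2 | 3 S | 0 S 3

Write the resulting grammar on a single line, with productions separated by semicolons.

S ::= 1 | 2 0 | A2 0 S'; A2 ::= 2 | 3 S | 0 S 3; S' ::= 1 | eps

S has alternatives sharing prefix 'A2 0': factor to S → A2 0 S' with S' → 1 | ε.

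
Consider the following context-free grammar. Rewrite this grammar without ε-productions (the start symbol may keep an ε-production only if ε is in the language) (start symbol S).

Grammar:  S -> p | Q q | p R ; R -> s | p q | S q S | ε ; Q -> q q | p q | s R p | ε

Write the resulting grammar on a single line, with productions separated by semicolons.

The nullable symbols are {Q, R}.
ε ∉ L(G), so no ε-production is kept.
For each production, add variants omitting each subset of nullable occurrences: S → Q q gives Q q | q. Q → s R p gives s R p | s p.

S -> p | Q q | q | p R; R -> s | p q | S q S; Q -> q q | p q | s R p | s p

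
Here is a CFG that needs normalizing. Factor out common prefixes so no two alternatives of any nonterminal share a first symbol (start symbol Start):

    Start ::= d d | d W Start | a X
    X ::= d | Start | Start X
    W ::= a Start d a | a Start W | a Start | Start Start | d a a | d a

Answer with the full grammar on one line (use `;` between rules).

Start ::= a X | d Start1; X ::= d | Start X1; W ::= Start Start | a Start W1 | d a W2; Start1 ::= d | W Start; X1 ::= ε | X; W1 ::= d a | W | ε; W2 ::= a | ε

Start has alternatives sharing prefix 'd': factor to Start → d Start1 with Start1 → d | W Start.
X has alternatives sharing prefix 'Start': factor to X → Start X1 with X1 → ε | X.
W has alternatives sharing prefix 'a Start': factor to W → a Start W1 with W1 → d a | W | ε.
W has alternatives sharing prefix 'd a': factor to W → d a W2 with W2 → a | ε.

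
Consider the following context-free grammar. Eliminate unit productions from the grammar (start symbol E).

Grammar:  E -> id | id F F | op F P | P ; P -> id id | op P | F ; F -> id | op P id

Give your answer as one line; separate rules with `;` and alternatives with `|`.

E -> id | id F F | op F P | id id | op P | op P id; P -> id | op P id | id id | op P; F -> id | op P id

Unit pairs: E ⇒* {F, P}; P ⇒* {F}.
For every A with A ⇒* B via unit rules, add B's non-unit alternatives to A; then delete every rule of the form X → Y.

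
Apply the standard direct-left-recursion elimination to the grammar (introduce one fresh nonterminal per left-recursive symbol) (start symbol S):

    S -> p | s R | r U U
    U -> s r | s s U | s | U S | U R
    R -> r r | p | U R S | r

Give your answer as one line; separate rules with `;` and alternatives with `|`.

U is directly left-recursive.
For U: α = {S, R}, β = {s r, s s U, s}. Rewrite as U → β U' and U' → α U' | ε.

S -> p | s R | r U U; U -> s r U' | s s U U' | s U'; R -> r r | p | U R S | r; U' -> S U' | R U' | ε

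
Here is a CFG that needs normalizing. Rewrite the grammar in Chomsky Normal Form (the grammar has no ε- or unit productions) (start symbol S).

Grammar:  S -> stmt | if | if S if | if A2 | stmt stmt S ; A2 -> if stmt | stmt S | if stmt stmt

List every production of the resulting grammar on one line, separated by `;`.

Introduce a nonterminal for each terminal appearing in a rule of length ≥ 2: X1 → if, X2 → stmt.
Binarize each right-hand side of length ≥ 3 by chaining fresh nonterminals (Y1, Y2, …): affected rules were S → X1 S X1; S → X2 X2 S; A2 → X1 X2 X2.

S -> stmt | if | X1 Y1 | X1 A2 | X2 Y2; A2 -> X1 X2 | X2 S | X1 Y3; X1 -> if; X2 -> stmt; Y1 -> S X1; Y2 -> X2 S; Y3 -> X2 X2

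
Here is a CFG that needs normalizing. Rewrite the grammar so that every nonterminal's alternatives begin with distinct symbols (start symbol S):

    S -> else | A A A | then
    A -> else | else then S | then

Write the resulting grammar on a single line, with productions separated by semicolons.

S -> else | A A A | then; A -> then | else A'; A' -> ε | then S

A has alternatives sharing prefix 'else': factor to A → else A' with A' → ε | then S.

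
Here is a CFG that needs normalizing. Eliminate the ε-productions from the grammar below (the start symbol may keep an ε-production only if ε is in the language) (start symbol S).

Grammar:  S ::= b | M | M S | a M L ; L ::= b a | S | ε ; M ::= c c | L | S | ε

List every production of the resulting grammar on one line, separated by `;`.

The nullable symbols are {L, M, S}.
ε ∈ L(G) since S is nullable, so keep S → ε.
Add the nullable-subset variants: S → a M L gives a M L | a M | a L | a.

S ::= b | M | M S | a M L | a M | a L | a | ε; L ::= b a | S; M ::= c c | L | S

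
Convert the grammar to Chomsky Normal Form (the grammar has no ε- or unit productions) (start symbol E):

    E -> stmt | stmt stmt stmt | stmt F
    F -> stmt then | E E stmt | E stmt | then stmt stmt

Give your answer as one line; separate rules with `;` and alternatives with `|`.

Introduce a nonterminal for each terminal appearing in a rule of length ≥ 2: X1 → stmt, X2 → then.
Binarize each right-hand side of length ≥ 3 by chaining fresh nonterminals (Y1, Y2, …): affected rules were E → X1 X1 X1; F → E E X1; F → X2 X1 X1.

E -> stmt | X1 Y1 | X1 F; F -> X1 X2 | E Y2 | E X1 | X2 Y3; X1 -> stmt; X2 -> then; Y1 -> X1 X1; Y2 -> E X1; Y3 -> X1 X1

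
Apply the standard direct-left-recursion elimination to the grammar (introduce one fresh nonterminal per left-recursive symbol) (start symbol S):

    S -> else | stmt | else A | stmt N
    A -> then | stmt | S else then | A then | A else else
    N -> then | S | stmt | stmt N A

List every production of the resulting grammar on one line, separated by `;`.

S -> else | stmt | else A | stmt N; A -> then A' | stmt A' | S else then A'; N -> then | S | stmt | stmt N A; A' -> then A' | else else A' | eps

Directly left-recursive nonterminal: A.
For A: α = {then, else else}, β = {then, stmt, S else then}. Rewrite as A → β A' and A' → α A' | ε.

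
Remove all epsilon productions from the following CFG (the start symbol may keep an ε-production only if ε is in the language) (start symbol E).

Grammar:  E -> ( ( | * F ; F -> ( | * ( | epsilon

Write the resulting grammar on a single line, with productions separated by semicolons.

E -> ( ( | * F | *; F -> ( | * (

Nullable set = {F}.
ε ∉ L(G), so no ε-production is kept.
Add the nullable-subset variants: E → * F gives * F | *.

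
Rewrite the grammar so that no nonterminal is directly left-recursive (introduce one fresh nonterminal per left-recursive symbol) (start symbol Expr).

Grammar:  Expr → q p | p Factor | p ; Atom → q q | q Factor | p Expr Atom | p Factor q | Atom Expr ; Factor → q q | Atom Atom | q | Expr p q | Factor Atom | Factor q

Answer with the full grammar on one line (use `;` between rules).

Directly left-recursive nonterminals: Atom, Factor.
For Atom: α = {Expr}, β = {q q, q Factor, p Expr Atom, p Factor q}. Rewrite as Atom → β Atom1 and Atom1 → α Atom1 | ε.
For Factor: α = {Atom, q}, β = {q q, Atom Atom, q, Expr p q}. Rewrite as Factor → β Factor1 and Factor1 → α Factor1 | ε.

Expr → q p | p Factor | p; Atom → q q Atom1 | q Factor Atom1 | p Expr Atom Atom1 | p Factor q Atom1; Factor → q q Factor1 | Atom Atom Factor1 | q Factor1 | Expr p q Factor1; Atom1 → Expr Atom1 | ε; Factor1 → Atom Factor1 | q Factor1 | ε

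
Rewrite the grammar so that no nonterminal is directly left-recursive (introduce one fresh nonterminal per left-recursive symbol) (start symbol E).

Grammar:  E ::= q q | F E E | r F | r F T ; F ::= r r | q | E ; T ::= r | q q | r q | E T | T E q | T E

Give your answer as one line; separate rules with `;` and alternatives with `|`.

Directly left-recursive nonterminal: T.
For T: α = {E q, E}, β = {r, q q, r q, E T}. Rewrite as T → β T' and T' → α T' | ε.

E ::= q q | F E E | r F | r F T; F ::= r r | q | E; T ::= r T' | q q T' | r q T' | E T T'; T' ::= E q T' | E T' | ε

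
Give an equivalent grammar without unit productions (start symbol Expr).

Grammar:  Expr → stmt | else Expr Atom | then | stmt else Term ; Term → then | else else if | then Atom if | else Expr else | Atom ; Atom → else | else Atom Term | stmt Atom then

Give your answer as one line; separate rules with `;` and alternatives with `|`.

Expr → stmt | else Expr Atom | then | stmt else Term; Term → then | else else if | then Atom if | else Expr else | else | else Atom Term | stmt Atom then; Atom → else | else Atom Term | stmt Atom then

Unit pairs: Term ⇒* {Atom}.
For each unit pair (A, B), copy every non-unit production of B to A, then drop all unit productions.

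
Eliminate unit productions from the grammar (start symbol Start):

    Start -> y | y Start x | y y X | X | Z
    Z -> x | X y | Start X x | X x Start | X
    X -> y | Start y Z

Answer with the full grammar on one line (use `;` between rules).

Unit pairs: Start ⇒* {X, Z}; Z ⇒* {X}.
For every A with A ⇒* B via unit rules, add B's non-unit alternatives to A; then delete every rule of the form X → Y.

Start -> x | X y | Start X x | X x Start | y | y Start x | y y X | Start y Z; Z -> x | X y | Start X x | X x Start | y | Start y Z; X -> y | Start y Z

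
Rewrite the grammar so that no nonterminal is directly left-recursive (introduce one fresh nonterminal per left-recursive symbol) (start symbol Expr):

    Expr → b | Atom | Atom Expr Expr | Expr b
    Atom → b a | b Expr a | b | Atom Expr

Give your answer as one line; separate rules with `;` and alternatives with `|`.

Expr, Atom are directly left-recursive.
For Expr: α = {b}, β = {b, Atom, Atom Expr Expr}. Rewrite as Expr → β Expr1 and Expr1 → α Expr1 | ε.
For Atom: α = {Expr}, β = {b a, b Expr a, b}. Rewrite as Atom → β Atom1 and Atom1 → α Atom1 | ε.

Expr → b Expr1 | Atom Expr1 | Atom Expr Expr Expr1; Atom → b a Atom1 | b Expr a Atom1 | b Atom1; Expr1 → b Expr1 | ε; Atom1 → Expr Atom1 | ε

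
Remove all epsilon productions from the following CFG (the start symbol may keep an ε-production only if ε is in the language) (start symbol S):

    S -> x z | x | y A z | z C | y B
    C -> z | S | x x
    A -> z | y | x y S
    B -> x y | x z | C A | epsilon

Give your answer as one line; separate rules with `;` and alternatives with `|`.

Nullable set = {B}.
ε ∉ L(G), so no ε-production is kept.
Expand every rule over subsets of its nullable positions: S → y B gives y B | y.

S -> x z | x | y A z | z C | y B | y; C -> z | S | x x; A -> z | y | x y S; B -> x y | x z | C A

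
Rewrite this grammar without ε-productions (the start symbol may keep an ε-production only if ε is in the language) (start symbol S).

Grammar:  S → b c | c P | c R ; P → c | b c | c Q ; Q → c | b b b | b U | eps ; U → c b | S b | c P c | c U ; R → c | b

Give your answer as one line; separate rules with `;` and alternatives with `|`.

Nullable set = {Q}.
ε ∉ L(G), so no ε-production is kept.

S → b c | c P | c R; P → c | b c | c Q; Q → c | b b b | b U; U → c b | S b | c P c | c U; R → c | b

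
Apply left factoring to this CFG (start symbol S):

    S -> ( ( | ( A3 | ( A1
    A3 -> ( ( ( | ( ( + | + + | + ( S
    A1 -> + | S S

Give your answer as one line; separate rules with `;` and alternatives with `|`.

S has alternatives sharing prefix '(': factor to S → ( S' with S' → ( | A3 | A1.
A3 has alternatives sharing prefix '( (': factor to A3 → ( ( A3' with A3' → ( | +.
A3 has alternatives sharing prefix '+': factor to A3 → + A3'' with A3'' → + | ( S.

S -> ( S'; A3 -> ( ( A3' | + A3''; A1 -> + | S S; S' -> ( | A3 | A1; A3' -> ( | +; A3'' -> + | ( S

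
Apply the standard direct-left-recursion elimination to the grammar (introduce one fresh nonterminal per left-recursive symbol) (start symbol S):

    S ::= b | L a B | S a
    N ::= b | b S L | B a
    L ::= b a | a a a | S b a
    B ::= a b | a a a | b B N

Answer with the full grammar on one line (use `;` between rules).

Left recursion appears on S.
For S: α = {a}, β = {b, L a B}. Rewrite as S → β S' and S' → α S' | ε.

S ::= b S' | L a B S'; N ::= b | b S L | B a; L ::= b a | a a a | S b a; B ::= a b | a a a | b B N; S' ::= a S' | ε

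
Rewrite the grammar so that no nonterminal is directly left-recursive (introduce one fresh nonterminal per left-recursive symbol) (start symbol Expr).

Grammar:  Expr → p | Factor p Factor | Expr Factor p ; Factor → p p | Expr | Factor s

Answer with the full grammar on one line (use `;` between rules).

Expr → p Expr1 | Factor p Factor Expr1; Factor → p p Factor1 | Expr Factor1; Expr1 → Factor p Expr1 | ε; Factor1 → s Factor1 | ε

Expr, Factor are directly left-recursive.
For Expr: α = {Factor p}, β = {p, Factor p Factor}. Rewrite as Expr → β Expr1 and Expr1 → α Expr1 | ε.
For Factor: α = {s}, β = {p p, Expr}. Rewrite as Factor → β Factor1 and Factor1 → α Factor1 | ε.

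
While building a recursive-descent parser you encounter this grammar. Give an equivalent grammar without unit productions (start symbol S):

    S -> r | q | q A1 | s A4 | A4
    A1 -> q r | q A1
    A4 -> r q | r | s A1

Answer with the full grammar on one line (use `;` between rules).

S -> r q | r | s A1 | q | q A1 | s A4; A1 -> q r | q A1; A4 -> r q | r | s A1

Unit pairs: S ⇒* {A4}.
Replace each nonterminal's rules with the union of the non-unit rules of every nonterminal it unit-derives.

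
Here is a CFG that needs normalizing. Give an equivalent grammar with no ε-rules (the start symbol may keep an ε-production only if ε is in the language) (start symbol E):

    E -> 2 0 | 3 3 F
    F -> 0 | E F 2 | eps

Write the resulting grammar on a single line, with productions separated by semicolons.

E -> 2 0 | 3 3 F | 3 3; F -> 0 | E F 2 | E 2

Nullable set = {F}.
ε ∉ L(G), so no ε-production is kept.
For each production, add variants omitting each subset of nullable occurrences: E → 3 3 F gives 3 3 F | 3 3. F → E F 2 gives E F 2 | E 2.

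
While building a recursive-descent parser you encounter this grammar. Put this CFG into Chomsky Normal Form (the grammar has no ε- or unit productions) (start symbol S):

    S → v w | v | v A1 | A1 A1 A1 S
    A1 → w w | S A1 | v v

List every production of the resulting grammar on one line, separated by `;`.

S → X1 X2 | v | X1 A1 | A1 Y1; A1 → X2 X2 | S A1 | X1 X1; X1 → v; X2 → w; Y1 → A1 Y2; Y2 → A1 S

Introduce a nonterminal for each terminal appearing in a rule of length ≥ 2: X1 → v, X2 → w.
Binarize each right-hand side of length ≥ 3 by chaining fresh nonterminals (Y1, Y2, …): affected rules were S → A1 A1 A1 S.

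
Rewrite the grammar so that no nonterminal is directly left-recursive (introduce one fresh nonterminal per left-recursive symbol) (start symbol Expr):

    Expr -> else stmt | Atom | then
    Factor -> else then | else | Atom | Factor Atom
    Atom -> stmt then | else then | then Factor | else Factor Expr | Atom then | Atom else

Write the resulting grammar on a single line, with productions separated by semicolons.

Expr -> else stmt | Atom | then; Factor -> else then Factor1 | else Factor1 | Atom Factor1; Atom -> stmt then Atom1 | else then Atom1 | then Factor Atom1 | else Factor Expr Atom1; Factor1 -> Atom Factor1 | epsilon; Atom1 -> then Atom1 | else Atom1 | epsilon

Directly left-recursive nonterminals: Factor, Atom.
For Factor: α = {Atom}, β = {else then, else, Atom}. Rewrite as Factor → β Factor1 and Factor1 → α Factor1 | ε.
For Atom: α = {then, else}, β = {stmt then, else then, then Factor, else Factor Expr}. Rewrite as Atom → β Atom1 and Atom1 → α Atom1 | ε.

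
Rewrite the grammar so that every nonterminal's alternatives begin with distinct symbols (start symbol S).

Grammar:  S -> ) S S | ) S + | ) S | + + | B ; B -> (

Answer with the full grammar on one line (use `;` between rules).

S has alternatives sharing prefix ') S': factor to S → ) S S' with S' → S | + | ε.

S -> + + | B | ) S S'; B -> (; S' -> S | + | ε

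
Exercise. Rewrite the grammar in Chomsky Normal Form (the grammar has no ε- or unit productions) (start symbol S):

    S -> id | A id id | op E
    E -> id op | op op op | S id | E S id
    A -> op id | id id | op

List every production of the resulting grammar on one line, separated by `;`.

Introduce a nonterminal for each terminal appearing in a rule of length ≥ 2: X1 → id, X2 → op.
Binarize each right-hand side of length ≥ 3 by chaining fresh nonterminals (Y1, Y2, …): affected rules were S → A X1 X1; E → X2 X2 X2; E → E S X1.

S -> id | A Y1 | X2 E; E -> X1 X2 | X2 Y2 | S X1 | E Y3; A -> X2 X1 | X1 X1 | op; X1 -> id; X2 -> op; Y1 -> X1 X1; Y2 -> X2 X2; Y3 -> S X1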